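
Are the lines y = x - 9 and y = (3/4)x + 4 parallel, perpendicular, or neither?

Slope of line 1: m1 = 1
Slope of line 2: m2 = 3/4
m1 != m2 (1 != 3/4), so not parallel.
m1 * m2 = (1) * (3/4) = 3/4 != -1, so not perpendicular.
The lines are neither parallel nor perpendicular.

Neither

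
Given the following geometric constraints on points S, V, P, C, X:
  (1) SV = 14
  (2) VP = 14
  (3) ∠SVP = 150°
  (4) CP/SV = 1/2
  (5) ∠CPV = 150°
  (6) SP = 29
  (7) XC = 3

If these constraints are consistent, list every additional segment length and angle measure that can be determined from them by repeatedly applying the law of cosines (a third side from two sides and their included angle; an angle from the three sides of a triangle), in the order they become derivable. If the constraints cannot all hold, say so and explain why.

These constraints are not satisfiable: (1), (2) and (3) already determine SP: by the law of cosines SP² = 14² + 14² − 2·14·14·cos(150°) = 731.48, so SP ≈ 27.05, which contradicts (6) SP = 29. No planar figure meets all of them, so nothing further can be derived.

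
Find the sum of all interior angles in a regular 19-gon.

The sum of interior angles of an n-sided polygon is (n - 2) * 180.
For n = 19: (19 - 2) * 180 = 17 * 180 = 3060 degrees.

3060 degrees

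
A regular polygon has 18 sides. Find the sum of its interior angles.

The sum of interior angles of an n-sided polygon is (n - 2) * 180.
For n = 18: (18 - 2) * 180 = 16 * 180 = 2880 degrees.

2880 degrees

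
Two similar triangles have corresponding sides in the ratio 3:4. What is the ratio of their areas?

Area scales with the square of linear dimensions. If every length is multiplied by 3/4, then the area is multiplied by (3/4)^2 = 9/16.
The area ratio is 9:16.

9:16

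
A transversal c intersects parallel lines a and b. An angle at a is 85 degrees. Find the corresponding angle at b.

Corresponding angles formed by parallel lines and a transversal are equal.
The given angle is 85 degrees.
The corresponding angle = 85 degrees.

85 degrees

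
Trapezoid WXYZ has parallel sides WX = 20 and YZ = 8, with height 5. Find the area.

A trapezoid's area equals the midsegment times the height.
The midsegment is (20 + 8) / 2 = 14.
Area = 14 * 5 = 70.

70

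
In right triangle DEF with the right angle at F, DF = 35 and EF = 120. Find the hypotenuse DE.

In a right triangle, the square of the hypotenuse equals the sum of the squares of the two legs.
The legs are 35 and 120, so the hypotenuse = sqrt(1225 + 14400) = sqrt(15625) = 125.

125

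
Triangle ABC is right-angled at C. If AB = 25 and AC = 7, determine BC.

BC = sqrt(25^2 - 7^2) = sqrt(576) = 24

24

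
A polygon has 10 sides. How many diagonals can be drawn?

Each of the 10 vertices connects to 7 non-adjacent vertices via diagonals.
Total connections = 10 × 7 = 70, but each diagonal is counted twice.
Number of diagonals = 70 / 2 = 35.

35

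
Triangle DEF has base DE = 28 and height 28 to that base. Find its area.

Area = (1/2) * base * height
Area = (1/2) * 28 * 28
Area = 392

392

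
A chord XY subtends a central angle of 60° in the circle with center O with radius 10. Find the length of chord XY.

Drop a perpendicular from the center to the chord, bisecting both the chord and the central angle.
Each half-chord = r sin(θ/2) = 10 sin(30°).
The full chord = 2 × 10 × sin(30°) = 10.

10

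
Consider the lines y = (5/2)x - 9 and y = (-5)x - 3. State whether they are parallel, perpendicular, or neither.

Slope of line 1: m1 = 5/2
Slope of line 2: m2 = -5
m1 != m2 and m1*m2 = -25/2 != -1. Neither.

Neither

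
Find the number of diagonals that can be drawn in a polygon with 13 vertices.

Total line segments between 13 vertices = C(13,2) = 78.
Subtract the 13 sides: 78 - 13 = 65 diagonals.

65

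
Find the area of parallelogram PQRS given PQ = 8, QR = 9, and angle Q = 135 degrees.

Area = a * b * sin(theta)
Area = 8 * 9 * sin(135 degrees)
Area = 72 * sqrt(2)/2
Area = 36*sqrt(2)

36*sqrt(2)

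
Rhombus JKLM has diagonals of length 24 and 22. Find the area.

Area of a rhombus = (d1 * d2) / 2
Area = (24 * 22) / 2
Area = 528 / 2
Area = 264

264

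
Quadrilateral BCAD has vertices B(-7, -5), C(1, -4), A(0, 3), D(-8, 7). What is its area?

Using the Shoelace formula for a quadrilateral (vertices in order):
Area = (1/2)|sum of (x_i * y_(i+1) - x_(i+1) * y_i)|
Terms: (-7*-4 - 1*-5) = 33, (1*3 - 0*-4) = 3, (0*7 - -8*3) = 24, (-8*-5 - -7*7) = 89
Sum = 149
Area = (1/2)(149) = 149/2

149/2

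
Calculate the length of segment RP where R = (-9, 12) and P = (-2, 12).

d = sqrt((-2 - -9)^2 + (12 - 12)^2)
d = sqrt(7^2 + 0^2)
d = sqrt(49 + 0)
d = sqrt(49) = 7

7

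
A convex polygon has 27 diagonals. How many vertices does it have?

Using d = n(n - 3)/2, we solve 27 = n(n - 3)/2.
So n(n - 3) = 54.
Testing n = 9: 9 * 6 = 54 = 54. Correct.
The polygon has 9 sides.

9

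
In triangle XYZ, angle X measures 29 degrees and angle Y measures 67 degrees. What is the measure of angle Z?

Let angle Z = x. Then 29 + 67 + x = 180.
x = 180 - 96 = 84 degrees.

84 degrees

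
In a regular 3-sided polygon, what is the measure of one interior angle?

Each interior angle of a regular n-gon is (n - 2) * 180 / n.
For n = 3: (3 - 2) * 180 / 3 = 180/3 = 60 degrees.

60 degrees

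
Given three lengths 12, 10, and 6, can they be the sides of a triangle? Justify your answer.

For three segments to close into a triangle, no single side can be as long as the other two combined.
The longest side is 12, and 6 + 10 = 16 > 12.
A triangle can be formed.

Yes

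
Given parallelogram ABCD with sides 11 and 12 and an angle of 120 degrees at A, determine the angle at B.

In a parallelogram, consecutive angles are supplementary (sum to 180°).
angle B = 180 - angle A
angle B = 180 - 120
angle B = 60 degrees

60 degrees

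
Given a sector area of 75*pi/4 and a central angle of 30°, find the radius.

The sector covers 30°/360° = 1/12 of the full circle.
Full circle area = 75*pi/4 / 1/12 = 225*pi.
Since full area = πr², we get r² = 225*pi/π = 225, so r = 15.

15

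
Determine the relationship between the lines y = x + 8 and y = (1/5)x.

Slope of line 1: m1 = 1
Slope of line 2: m2 = 1/5
m1 != m2 (1 != 1/5), so not parallel.
m1 * m2 = (1) * (1/5) = 1/5 != -1, so not perpendicular.
The lines are neither parallel nor perpendicular.

Neither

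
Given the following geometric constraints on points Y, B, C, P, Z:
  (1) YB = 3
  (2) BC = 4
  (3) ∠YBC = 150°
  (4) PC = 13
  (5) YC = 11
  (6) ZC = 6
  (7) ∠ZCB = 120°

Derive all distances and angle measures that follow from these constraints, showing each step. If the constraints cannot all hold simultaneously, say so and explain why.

These constraints are not satisfiable: (1), (2) and (3) already determine YC: by the law of cosines YC² = 3² + 4² − 2·3·4·cos(150°) = 45.78, so YC ≈ 6.77, which contradicts (5) YC = 11. No planar figure meets all of them, so nothing further can be derived.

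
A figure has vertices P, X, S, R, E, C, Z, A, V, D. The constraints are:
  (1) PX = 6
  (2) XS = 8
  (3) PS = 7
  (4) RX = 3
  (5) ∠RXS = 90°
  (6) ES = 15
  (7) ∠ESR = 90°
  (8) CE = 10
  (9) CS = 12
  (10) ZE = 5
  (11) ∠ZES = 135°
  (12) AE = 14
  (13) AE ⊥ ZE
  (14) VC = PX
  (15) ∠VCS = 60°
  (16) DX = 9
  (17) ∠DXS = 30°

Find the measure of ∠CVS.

From the given relations: VC = PX = 6.
Step 1: By the law of cosines on triangle VCS: VS² = 6² + 12² − 2·6·12·cos(60°) = 108, so VS = 6·√3.
Step 2: By the inverse law of cosines on triangle CVS: cos(∠CVS) = (6² + (6·√3)² − 12²) / (2·6·6·√3) = 0/124.71 = 0, so ∠CVS = 90°.

Therefore, the measure of angle ∠CVS = 90°.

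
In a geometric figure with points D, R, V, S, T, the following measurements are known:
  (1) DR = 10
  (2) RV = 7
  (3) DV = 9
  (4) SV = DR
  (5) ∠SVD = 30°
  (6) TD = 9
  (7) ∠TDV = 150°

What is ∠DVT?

Step 1: By the law of cosines on triangle VDT: VT² = 9² + 9² − 2·9·9·cos(150°) = 302.3, so VT ≈ 17.39.
Step 2: By the inverse law of cosines on triangle DVT: cos(∠DVT) = (9² + 17.39² − 9²) / (2·9·17.39) = 302.3/312.96 = 0.9659, so ∠DVT = 15°.

Therefore, the measure of angle ∠DVT = 15°.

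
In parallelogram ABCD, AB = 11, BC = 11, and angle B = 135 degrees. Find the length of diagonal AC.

Using the law of cosines:
d^2 = 11^2 + 11^2 - 2(11)(11)cos(135 degrees)
d^2 = 121 + 121 - 242*-sqrt(2)/2
d^2 = 121*sqrt(2) + 242
d = 11*sqrt(sqrt(2) + 2)

11*sqrt(sqrt(2) + 2)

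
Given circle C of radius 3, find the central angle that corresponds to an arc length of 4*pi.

θ = 360 × 4*pi / (2π × 3) = 240° (rearranging arc length formula).

240°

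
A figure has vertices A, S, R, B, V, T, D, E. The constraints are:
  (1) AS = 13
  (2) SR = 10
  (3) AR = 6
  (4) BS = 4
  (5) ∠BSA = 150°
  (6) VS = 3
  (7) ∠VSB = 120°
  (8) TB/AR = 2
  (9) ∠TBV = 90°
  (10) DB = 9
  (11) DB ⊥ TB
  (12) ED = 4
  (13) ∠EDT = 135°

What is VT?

From the given relations: TB = 2·AR = 2·6 = 12.
Step 1: By the law of cosines on triangle BSV: BV² = 4² + 3² − 2·4·3·cos(120°) = 37, so BV = √37.
Step 2: By the law of cosines on triangle VBT: VT² = √37² + 12² − 2·√37·12·cos(90°) = 181, so VT = √181.

Therefore, the length of VT = √181.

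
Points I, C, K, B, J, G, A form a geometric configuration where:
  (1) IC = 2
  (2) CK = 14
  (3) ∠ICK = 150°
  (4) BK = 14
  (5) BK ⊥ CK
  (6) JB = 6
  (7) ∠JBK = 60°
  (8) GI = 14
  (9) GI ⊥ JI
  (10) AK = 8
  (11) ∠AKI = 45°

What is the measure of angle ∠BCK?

Step 1: By the law of cosines on triangle CKB: CB² = 14² + 14² − 2·14·14·cos(90°) = 392, so CB = 14·√2.
Step 2: By the inverse law of cosines on triangle BCK: cos(∠BCK) = ((14·√2)² + 14² − 14²) / (2·14·√2·14) = 392/554.37 = 0.7071, so ∠BCK = 45°.

Therefore, the measure of angle ∠BCK = 45°.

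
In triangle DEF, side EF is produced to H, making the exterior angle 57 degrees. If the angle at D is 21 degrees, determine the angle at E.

By the exterior angle theorem: exterior angle = sum of remote interior angles.
57 = 21 + angle E
angle E = 57 - 21 = 36 degrees

36 degrees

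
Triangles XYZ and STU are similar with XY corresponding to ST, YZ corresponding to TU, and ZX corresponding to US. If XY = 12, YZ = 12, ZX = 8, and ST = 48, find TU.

Since the triangles are similar, the ratio of corresponding sides is constant.
Scale factor k = ST / XY = 48 / 12 = 4
TU = k * YZ = 4 * 12 = 48

48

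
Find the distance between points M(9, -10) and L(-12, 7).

d = sqrt((-12 - 9)^2 + (7 - -10)^2)
d = sqrt(-21^2 + 17^2)
d = sqrt(441 + 289)
d = sqrt(730)

sqrt(730)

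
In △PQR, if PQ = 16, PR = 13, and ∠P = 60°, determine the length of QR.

Law of cosines: QR^2 = 16^2 + 13^2 - 2(16)(13)cos(60°) = 217, so QR = sqrt(217).

sqrt(217)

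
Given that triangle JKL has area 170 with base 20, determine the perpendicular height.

Area = (1/2) * base * height
height = 2 * Area / base
height = 2 * 170 / 20
height = 340 / 20
height = 17

17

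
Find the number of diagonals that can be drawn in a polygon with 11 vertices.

Total line segments between 11 vertices = C(11,2) = 55.
Subtract the 11 sides: 55 - 11 = 44 diagonals.

44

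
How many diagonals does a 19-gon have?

Each of the 19 vertices connects to 16 non-adjacent vertices via diagonals.
Total connections = 19 × 16 = 304, but each diagonal is counted twice.
Number of diagonals = 304 / 2 = 152.

152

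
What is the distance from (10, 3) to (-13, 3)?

d = sqrt((-23)^2 + (0)^2) = sqrt(529) = 23

23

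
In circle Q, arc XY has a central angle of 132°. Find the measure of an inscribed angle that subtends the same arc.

Inscribed angle = 132° / 2 = 66° (inscribed angle theorem).

66°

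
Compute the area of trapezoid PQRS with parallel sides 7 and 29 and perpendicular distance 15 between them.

Area = (7 + 29) * 15 / 2 = 540 / 2 = 270

270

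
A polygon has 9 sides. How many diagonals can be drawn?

Total line segments between 9 vertices = C(9,2) = 36.
Subtract the 9 sides: 36 - 9 = 27 diagonals.

27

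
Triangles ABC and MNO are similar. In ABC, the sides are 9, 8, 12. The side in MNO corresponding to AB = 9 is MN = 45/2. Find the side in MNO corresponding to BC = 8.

k = 45/2/9 = 5/2. NO = 5/2 * 8 = 20.

20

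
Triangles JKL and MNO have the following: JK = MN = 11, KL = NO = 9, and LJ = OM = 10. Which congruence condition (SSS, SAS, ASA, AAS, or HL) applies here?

The given information matches SSS: All three pairs of corresponding sides are equal (Side-Side-Side).

SSS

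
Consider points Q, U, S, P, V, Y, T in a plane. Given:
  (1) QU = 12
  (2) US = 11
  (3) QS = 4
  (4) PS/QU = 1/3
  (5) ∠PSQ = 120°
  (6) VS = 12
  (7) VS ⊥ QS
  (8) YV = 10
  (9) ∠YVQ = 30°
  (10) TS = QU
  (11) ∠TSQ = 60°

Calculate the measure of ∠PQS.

From the given relations: PS = 1/3·QU = 1/3·12 = 4.
Step 1: By the law of cosines on triangle QSP: QP² = 4² + 4² − 2·4·4·cos(120°) = 48, so QP = 4·√3.
Step 2: By the inverse law of cosines on triangle PQS: cos(∠PQS) = ((4·√3)² + 4² − 4²) / (2·4·√3·4) = 48/55.43 = 0.866, so ∠PQS = 30°.

Therefore, the measure of angle ∠PQS = 30°.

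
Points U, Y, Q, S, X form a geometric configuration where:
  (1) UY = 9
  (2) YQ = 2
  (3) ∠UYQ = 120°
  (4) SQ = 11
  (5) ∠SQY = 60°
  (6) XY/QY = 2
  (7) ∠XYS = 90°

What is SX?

From the given relations: XY = 2·QY = 2·2 = 4.
Step 1: By the law of cosines on triangle SQY: SY² = 11² + 2² − 2·11·2·cos(60°) = 103, so SY = √103.
Step 2: By the law of cosines on triangle SYX: SX² = √103² + 4² − 2·√103·4·cos(90°) = 119, so SX = √119.

Therefore, the length of SX = √119.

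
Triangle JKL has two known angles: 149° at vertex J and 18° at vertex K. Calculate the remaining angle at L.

By the triangle angle sum property, the three interior angles of any triangle add up to 180°.
We know angle J = 149° and angle K = 18°, so their sum is 167°.
Therefore angle L = 180° - 167° = 13°.

13 degrees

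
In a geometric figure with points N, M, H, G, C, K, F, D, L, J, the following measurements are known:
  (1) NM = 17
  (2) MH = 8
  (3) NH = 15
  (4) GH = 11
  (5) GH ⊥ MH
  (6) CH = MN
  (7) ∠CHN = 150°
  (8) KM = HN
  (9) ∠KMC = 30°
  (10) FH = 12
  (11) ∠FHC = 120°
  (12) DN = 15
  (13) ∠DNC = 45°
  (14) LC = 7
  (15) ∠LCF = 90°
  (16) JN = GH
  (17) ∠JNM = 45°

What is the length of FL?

From the given relations: CH = MN = 17.
Step 1: By the law of cosines on triangle FHC: FC² = 12² + 17² − 2·12·17·cos(120°) = 637, so FC = 7·√13.
Step 2: By the law of cosines on triangle FCL: FL² = (7·√13)² + 7² − 2·7·√13·7·cos(90°) = 686, so FL = 7·√14.

Therefore, the length of FL = 7·√14.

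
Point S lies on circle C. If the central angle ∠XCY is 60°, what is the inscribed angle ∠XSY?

By the inscribed angle theorem, the inscribed angle is half the central angle.
Inscribed angle = 60° / 2 = 30°

30°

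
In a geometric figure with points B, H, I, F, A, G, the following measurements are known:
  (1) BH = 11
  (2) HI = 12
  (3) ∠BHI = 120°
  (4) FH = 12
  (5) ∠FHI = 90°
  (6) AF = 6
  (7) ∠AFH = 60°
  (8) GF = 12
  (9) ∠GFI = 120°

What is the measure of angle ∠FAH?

Step 1: By the law of cosines on triangle AFH: AH² = 6² + 12² − 2·6·12·cos(60°) = 108, so AH = 6·√3.
Step 2: By the inverse law of cosines on triangle FAH: cos(∠FAH) = (6² + (6·√3)² − 12²) / (2·6·6·√3) = 0/124.71 = 0, so ∠FAH = 90°.

Therefore, the measure of angle ∠FAH = 90°.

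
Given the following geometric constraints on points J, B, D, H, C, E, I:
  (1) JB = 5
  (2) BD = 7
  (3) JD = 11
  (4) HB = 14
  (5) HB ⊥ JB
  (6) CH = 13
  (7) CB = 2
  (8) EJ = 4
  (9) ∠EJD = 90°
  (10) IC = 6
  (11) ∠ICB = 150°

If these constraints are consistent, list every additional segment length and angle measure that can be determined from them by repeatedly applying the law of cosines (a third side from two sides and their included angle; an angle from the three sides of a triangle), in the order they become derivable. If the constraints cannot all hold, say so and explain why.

The constraints are consistent. Derivable facts, in order:
After 1 step:
- BI ≈ 7.8
- DE = √137
- JH ≈ 14.87
- ∠BCH = 116.25°
- ∠BDJ = 19.69°
- ∠BHC = 7.36°
- ∠BJD = 28.14°
- ∠CBH = 56.39°
- ∠DBJ = 132.18°
After 2 steps:
- ∠BHJ = 19.65°
- ∠BIC = 7.37°
- ∠BJH = 70.35°
- ∠CBI = 22.63°
- ∠DEJ = 70.02°
- ∠EDJ = 19.98°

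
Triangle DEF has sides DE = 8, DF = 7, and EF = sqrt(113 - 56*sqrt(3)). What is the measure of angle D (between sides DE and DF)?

By the inverse law of cosines: cos(D) = (DE² + DF² - EF²) / (2 × DE × DF)
cos(D) = (8² + 7² - (sqrt(113 - 56*sqrt(3)))²) / (2 × 8 × 7)
cos(D) = (64 + 49 - (113 - 56*sqrt(3))) / 112
cos(D) = sqrt(3)/2
D = arccos(sqrt(3)/2) = 30°

30°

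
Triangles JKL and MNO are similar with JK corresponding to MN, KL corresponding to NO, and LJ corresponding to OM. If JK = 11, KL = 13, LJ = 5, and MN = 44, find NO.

Similar triangles have proportional sides. Setting up the proportion:
MN / JK = NO / KL
44 / 11 = NO / 13
NO = 13 * 44 / 11 = 52.

52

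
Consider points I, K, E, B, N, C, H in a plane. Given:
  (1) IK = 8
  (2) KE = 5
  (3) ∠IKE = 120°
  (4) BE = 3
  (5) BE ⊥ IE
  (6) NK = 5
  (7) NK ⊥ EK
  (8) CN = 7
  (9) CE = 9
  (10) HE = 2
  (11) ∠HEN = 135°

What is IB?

Step 1: By the law of cosines on triangle EKI: EI² = 5² + 8² − 2·5·8·cos(120°) = 129, so EI = √129.
Step 2: By the law of cosines on triangle IEB: IB² = √129² + 3² − 2·√129·3·cos(90°) = 138, so IB = √138.

Therefore, the length of IB = √138.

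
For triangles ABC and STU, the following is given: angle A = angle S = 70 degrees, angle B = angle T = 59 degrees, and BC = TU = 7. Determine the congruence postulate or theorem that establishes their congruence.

The given information provides:
angle A = angle S = 70 degrees, angle B = angle T = 59 degrees, and BC = TU = 7
This matches the AAS congruence theorem.
Two pairs of corresponding angles and a non-included side are equal (Angle-Angle-Side).

AAS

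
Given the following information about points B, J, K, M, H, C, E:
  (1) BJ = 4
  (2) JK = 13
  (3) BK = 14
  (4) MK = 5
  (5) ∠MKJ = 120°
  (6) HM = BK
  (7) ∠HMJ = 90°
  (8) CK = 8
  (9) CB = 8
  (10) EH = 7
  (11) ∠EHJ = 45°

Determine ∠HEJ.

From the given relations: HM = BK = 14.
Step 1: By the law of cosines on triangle JKM: JM² = 13² + 5² − 2·13·5·cos(120°) = 259, so JM ≈ 16.09.
Step 2: By the law of cosines on triangle JMH: JH² = 16.09² + 14² − 2·16.09·14·cos(90°) = 455, so JH ≈ 21.33.
Step 3: By the law of cosines on triangle EHJ: EJ² = 7² + 21.33² − 2·7·21.33·cos(45°) = 292.84, so EJ ≈ 17.11.
Step 4: By the inverse law of cosines on triangle HEJ: cos(∠HEJ) = (7² + 17.11² − 21.33²) / (2·7·17.11) = -113.16/239.57 = -0.4724, so ∠HEJ = 118.19°.

Therefore, the measure of angle ∠HEJ = 118.19°.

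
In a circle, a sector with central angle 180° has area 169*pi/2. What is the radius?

The sector covers 180°/360° = 1/2 of the full circle.
Full circle area = 169*pi/2 / 1/2 = 169*pi.
Since full area = πr², we get r² = 169*pi/π = 169, so r = 13.

13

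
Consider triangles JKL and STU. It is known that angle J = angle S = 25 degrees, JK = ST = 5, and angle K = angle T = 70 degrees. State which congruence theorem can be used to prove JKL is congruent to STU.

Consider the given information: angle J = angle S = 25 degrees, JK = ST = 5, and angle K = angle T = 70 degrees
This is not SSS or HL: SSS requires all three pairs of sides, but we don't have that. HL only applies to right triangles with matching hypotenuse and leg.
The correct criterion is ASA. Two pairs of corresponding angles and the included side are equal (Angle-Side-Angle).

ASA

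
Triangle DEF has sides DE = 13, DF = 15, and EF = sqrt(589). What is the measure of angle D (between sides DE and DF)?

When all three sides of a triangle are known, the law of cosines can be rearranged to find any angle.
cos(C) = (a² + b² - c²) / (2ab) gives cos(D) = -1/2.
Taking the inverse cosine: D = 120°.

120°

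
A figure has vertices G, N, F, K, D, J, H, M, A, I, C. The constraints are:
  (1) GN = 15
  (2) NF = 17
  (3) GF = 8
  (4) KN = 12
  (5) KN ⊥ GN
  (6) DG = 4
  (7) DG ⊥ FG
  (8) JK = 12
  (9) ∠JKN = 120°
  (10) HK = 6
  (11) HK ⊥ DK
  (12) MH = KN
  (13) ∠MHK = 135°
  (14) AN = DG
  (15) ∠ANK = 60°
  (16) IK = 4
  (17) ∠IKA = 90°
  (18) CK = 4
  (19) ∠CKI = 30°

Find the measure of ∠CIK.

Step 1: By the law of cosines on triangle IKC: IC² = 4² + 4² − 2·4·4·cos(30°) = 4.29, so IC ≈ 2.07.
Step 2: By the inverse law of cosines on triangle CIK: cos(∠CIK) = (2.07² + 4² − 4²) / (2·2.07·4) = 4.29/16.56 = 0.2588, so ∠CIK = 75°.

Therefore, the measure of angle ∠CIK = 75°.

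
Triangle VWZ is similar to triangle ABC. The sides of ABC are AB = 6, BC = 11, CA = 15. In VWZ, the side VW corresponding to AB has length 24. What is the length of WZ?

Since the triangles are similar, the ratio of corresponding sides is constant.
Scale factor k = VW / AB = 24 / 6 = 4
WZ = k * BC = 4 * 11 = 44

44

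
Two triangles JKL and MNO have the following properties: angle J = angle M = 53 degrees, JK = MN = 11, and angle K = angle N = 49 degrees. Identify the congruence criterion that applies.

The given information provides:
angle J = angle M = 53 degrees, JK = MN = 11, and angle K = angle N = 49 degrees
This matches the ASA congruence theorem.
Two pairs of corresponding angles and the included side are equal (Angle-Side-Angle).

ASA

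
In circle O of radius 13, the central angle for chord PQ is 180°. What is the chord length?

Chord length = 2r sin(θ/2)
= 2 × 13 × sin(180°/2)
= 2 × 13 × sin(90°)
= 26

26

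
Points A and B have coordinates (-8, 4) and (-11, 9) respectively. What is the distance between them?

d = sqrt((-11 - -8)^2 + (9 - 4)^2)
d = sqrt(-3^2 + 5^2)
d = sqrt(9 + 25)
d = sqrt(34)

sqrt(34)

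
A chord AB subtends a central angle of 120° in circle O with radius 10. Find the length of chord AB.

Chord length = 2r sin(θ/2)
= 2 × 10 × sin(120°/2)
= 2 × 10 × sin(60°)
= 10*sqrt(3)

10*sqrt(3)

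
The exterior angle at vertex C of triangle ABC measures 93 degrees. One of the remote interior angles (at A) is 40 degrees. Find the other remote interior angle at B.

angle B = 93 - 40 = 53 degrees (exterior angle theorem).

53 degrees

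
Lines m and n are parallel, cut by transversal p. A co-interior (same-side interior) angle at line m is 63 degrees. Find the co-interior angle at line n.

Co-interior angles sum to 180: 180 - 63 = 117 degrees.

117 degrees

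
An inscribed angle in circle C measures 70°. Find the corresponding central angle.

Central angle = 2 × 70° = 140° (inscribed angle theorem).

140°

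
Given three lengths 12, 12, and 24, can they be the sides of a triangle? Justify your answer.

Check the triangle inequality: 12 + 12 = 24 ≤ 24.
Since the sum of two sides does not exceed the third, no triangle can be formed.

No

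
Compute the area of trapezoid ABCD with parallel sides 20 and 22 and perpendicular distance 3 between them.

Area = (20 + 22) * 3 / 2 = 126 / 2 = 63

63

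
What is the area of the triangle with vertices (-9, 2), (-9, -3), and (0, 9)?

Shoelace: Area = (1/2)|-9(-3-9) + -9(9-2) + 0(2--3)| = (1/2)(45) = 45/2

45/2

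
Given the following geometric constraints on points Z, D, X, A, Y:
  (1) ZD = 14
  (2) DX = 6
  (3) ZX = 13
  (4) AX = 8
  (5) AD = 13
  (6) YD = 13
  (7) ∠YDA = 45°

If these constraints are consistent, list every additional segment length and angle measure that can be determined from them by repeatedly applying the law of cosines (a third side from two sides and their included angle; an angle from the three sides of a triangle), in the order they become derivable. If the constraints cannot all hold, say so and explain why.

The constraints are consistent. Derivable facts, in order:
After 1 step:
- AY ≈ 9.95
- ∠ADX = 25.33°
- ∠AXD = 135.95°
- ∠DAX = 18.72°
- ∠DXZ = 86.69°
- ∠DZX = 25.33°
- ∠XDZ = 67.98°
After 2 steps:
- ∠AYD = 67.5°
- ∠DAY = 67.5°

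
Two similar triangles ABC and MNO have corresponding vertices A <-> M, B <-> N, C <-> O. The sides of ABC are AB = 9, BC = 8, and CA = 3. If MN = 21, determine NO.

Since the triangles are similar, the ratio of corresponding sides is constant.
Scale factor k = MN / AB = 21 / 9 = 7/3
NO = k * BC = 7/3 * 8 = 56/3

56/3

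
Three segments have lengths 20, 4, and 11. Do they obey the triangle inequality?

No.
The triangle inequality is violated: 4 + 11 = 15 ≤ 20.
These lengths cannot form a triangle.

No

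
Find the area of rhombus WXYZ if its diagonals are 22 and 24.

Area = (22 * 24) / 2 = 528 / 2 = 264

264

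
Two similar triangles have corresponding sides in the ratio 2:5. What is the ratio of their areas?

The ratio of areas of similar triangles equals the square of the side ratio.
Side ratio = 2:5
Area ratio = (2/5)^2 = 4/25 = 4:25

4:25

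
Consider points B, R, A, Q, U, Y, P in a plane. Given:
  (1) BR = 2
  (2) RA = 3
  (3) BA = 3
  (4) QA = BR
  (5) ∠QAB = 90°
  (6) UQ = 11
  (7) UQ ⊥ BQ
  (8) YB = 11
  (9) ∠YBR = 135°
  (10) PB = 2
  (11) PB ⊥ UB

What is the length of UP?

From the given relations: QA = BR = 2.
Step 1: By the law of cosines on triangle BAQ: BQ² = 3² + 2² − 2·3·2·cos(90°) = 13, so BQ = √13.
Step 2: By the law of cosines on triangle UQB: UB² = 11² + √13² − 2·11·√13·cos(90°) = 134, so UB = √134.
Step 3: By the law of cosines on triangle UBP: UP² = √134² + 2² − 2·√134·2·cos(90°) = 138, so UP = √138.

Therefore, the length of UP = √138.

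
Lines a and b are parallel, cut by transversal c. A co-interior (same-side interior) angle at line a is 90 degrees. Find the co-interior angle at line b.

Co-interior angles (same-side interior) formed by parallel lines and a transversal are supplementary (sum to 180 degrees).
The given angle is 90 degrees.
The co-interior angle = 180 - 90 = 90 degrees.

90 degrees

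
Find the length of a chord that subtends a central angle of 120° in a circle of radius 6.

Chord = 2(6) sin(60°) = 6*sqrt(3)

6*sqrt(3)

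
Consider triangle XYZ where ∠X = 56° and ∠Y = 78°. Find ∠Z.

The interior angles sum to 180°: angle Z = 180 - 56 - 78 = 46°.
The triangle is acute (angles 56°, 78°, 46°).

46 degrees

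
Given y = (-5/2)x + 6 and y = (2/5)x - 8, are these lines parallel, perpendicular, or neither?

Slope of line 1: m1 = -5/2
Slope of line 2: m2 = 2/5
m1 * m2 = (-5/2) * (2/5) = -1 = -1, so the lines are perpendicular.

Perpendicular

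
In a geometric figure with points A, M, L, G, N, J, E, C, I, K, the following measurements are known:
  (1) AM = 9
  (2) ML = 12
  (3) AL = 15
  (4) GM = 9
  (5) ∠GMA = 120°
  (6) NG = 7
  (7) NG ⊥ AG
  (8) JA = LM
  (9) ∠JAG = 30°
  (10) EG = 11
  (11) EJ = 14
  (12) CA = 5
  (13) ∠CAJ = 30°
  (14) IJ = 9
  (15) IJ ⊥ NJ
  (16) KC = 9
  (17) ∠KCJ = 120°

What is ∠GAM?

Step 1: By the law of cosines on triangle AMG: AG² = 9² + 9² − 2·9·9·cos(120°) = 243, so AG = 9·√3.
Step 2: By the inverse law of cosines on triangle GAM: cos(∠GAM) = ((9·√3)² + 9² − 9²) / (2·9·√3·9) = 243/280.59 = 0.866, so ∠GAM = 30°.

Therefore, the measure of angle ∠GAM = 30°.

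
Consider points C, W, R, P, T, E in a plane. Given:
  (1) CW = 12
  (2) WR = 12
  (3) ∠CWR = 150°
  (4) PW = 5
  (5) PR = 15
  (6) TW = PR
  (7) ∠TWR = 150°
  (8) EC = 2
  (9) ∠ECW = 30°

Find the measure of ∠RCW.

Step 1: By the law of cosines on triangle CWR: CR² = 12² + 12² − 2·12·12·cos(150°) = 537.42, so CR ≈ 23.18.
Step 2: By the inverse law of cosines on triangle RCW: cos(∠RCW) = (23.18² + 12² − 12²) / (2·23.18·12) = 537.42/556.37 = 0.9659, so ∠RCW = 15°.

Therefore, the measure of angle ∠RCW = 15°.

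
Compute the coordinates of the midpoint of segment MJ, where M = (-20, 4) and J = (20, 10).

M = ((x₁ + x₂)/2, (y₁ + y₂)/2)
= ((-20 + 20)/2, (4 + 10)/2)
= (0/2, 14/2) = (0, 7)

(0, 7)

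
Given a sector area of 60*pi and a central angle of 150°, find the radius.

Sector area A = πr² × θ/360, so r² = 360A / (πθ).
r² = 360 × 60*pi / (π × 150)
r² = 144
r = 12

12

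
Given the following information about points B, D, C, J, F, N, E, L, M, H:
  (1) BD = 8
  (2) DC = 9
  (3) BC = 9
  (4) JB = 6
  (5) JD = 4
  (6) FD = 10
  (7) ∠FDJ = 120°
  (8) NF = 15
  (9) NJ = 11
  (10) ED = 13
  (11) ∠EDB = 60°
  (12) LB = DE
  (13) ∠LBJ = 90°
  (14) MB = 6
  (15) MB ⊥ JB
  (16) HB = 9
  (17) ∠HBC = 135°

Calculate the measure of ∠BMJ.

Step 1: By the law of cosines on triangle MBJ: MJ² = 6² + 6² − 2·6·6·cos(90°) = 72, so MJ = 6·√2.
Step 2: By the inverse law of cosines on triangle BMJ: cos(∠BMJ) = (6² + (6·√2)² − 6²) / (2·6·6·√2) = 72/101.82 = 0.7071, so ∠BMJ = 45°.

Therefore, the measure of angle ∠BMJ = 45°.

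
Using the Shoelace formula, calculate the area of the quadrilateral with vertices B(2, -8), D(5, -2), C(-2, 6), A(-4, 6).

Shoelace: sum of cross terms = 94, Area = (1/2)|94| = 47

47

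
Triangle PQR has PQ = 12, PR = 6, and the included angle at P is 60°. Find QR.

By the law of cosines: QR^2 = PQ^2 + PR^2 - 2*PQ*PR*cos(P)
QR^2 = 12^2 + 6^2 - 2*12*6*cos(60°)
QR^2 = 144 + 36 - 144*(1/2)
QR^2 = 108
QR = 6*sqrt(3)

6*sqrt(3)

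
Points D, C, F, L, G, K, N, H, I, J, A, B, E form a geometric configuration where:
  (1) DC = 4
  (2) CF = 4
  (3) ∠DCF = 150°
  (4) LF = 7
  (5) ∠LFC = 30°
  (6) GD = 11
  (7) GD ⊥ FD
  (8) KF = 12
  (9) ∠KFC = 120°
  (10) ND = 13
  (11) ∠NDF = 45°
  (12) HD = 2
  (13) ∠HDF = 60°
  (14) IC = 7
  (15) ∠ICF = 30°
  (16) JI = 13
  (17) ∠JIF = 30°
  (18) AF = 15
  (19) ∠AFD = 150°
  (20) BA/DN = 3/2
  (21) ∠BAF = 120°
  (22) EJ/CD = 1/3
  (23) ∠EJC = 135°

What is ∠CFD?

Step 1: By the law of cosines on triangle FCD: FD² = 4² + 4² − 2·4·4·cos(150°) = 59.71, so FD ≈ 7.73.
Step 2: By the inverse law of cosines on triangle CFD: cos(∠CFD) = (4² + 7.73² − 4²) / (2·4·7.73) = 59.71/61.82 = 0.9659, so ∠CFD = 15°.

Therefore, the measure of angle ∠CFD = 15°.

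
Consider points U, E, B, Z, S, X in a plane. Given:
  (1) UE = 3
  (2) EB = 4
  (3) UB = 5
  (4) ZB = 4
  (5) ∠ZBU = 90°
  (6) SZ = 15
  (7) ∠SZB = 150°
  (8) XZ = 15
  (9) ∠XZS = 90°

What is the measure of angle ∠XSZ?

Step 1: By the law of cosines on triangle SZX: SX² = 15² + 15² − 2·15·15·cos(90°) = 450, so SX = 15·√2.
Step 2: By the inverse law of cosines on triangle XSZ: cos(∠XSZ) = ((15·√2)² + 15² − 15²) / (2·15·√2·15) = 450/636.4 = 0.7071, so ∠XSZ = 45°.

Therefore, the measure of angle ∠XSZ = 45°.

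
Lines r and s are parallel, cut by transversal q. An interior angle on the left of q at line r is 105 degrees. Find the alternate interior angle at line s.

Alternate interior angles formed by parallel lines and a transversal are equal.
The given angle is 105 degrees.
The alternate interior angle = 105 degrees.

105 degrees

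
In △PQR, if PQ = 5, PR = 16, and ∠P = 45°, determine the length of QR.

Law of cosines: QR^2 = 5^2 + 16^2 - 2(5)(16)cos(45°) = 281 - 80*sqrt(2), so QR = sqrt(281 - 80*sqrt(2)).

sqrt(281 - 80*sqrt(2))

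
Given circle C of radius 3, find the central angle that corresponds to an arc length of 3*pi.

Arc length L = 2πr × θ/360, so θ = 360L / (2πr).
θ = 360 × 3*pi / (2π × 3)
θ = 180°
θ = 180°

180°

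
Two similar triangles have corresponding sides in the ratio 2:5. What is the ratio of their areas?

The ratio of areas of similar triangles equals the square of the side ratio.
Side ratio = 2:5
Area ratio = (2/5)^2 = 4/25 = 4:25

4:25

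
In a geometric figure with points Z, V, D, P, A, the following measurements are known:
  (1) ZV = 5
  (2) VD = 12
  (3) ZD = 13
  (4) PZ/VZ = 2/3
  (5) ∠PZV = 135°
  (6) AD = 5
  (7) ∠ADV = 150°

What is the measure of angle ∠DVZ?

Step 1: By the inverse law of cosines on triangle DVZ: cos(∠DVZ) = (12² + 5² − 13²) / (2·12·5) = 0/120 = 0, so ∠DVZ = 90°.

Therefore, the measure of angle ∠DVZ = 90°.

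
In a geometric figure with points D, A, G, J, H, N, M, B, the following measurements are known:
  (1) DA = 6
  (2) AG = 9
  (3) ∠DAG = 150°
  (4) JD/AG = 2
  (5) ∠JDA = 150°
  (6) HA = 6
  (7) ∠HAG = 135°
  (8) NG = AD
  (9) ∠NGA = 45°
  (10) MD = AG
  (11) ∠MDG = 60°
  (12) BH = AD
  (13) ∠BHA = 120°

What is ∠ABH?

From the given relations: BH = AD = 6.
Step 1: By the law of cosines on triangle BHA: BA² = 6² + 6² − 2·6·6·cos(120°) = 108, so BA = 6·√3.
Step 2: By the inverse law of cosines on triangle ABH: cos(∠ABH) = ((6·√3)² + 6² − 6²) / (2·6·√3·6) = 108/124.71 = 0.866, so ∠ABH = 30°.

Therefore, the measure of angle ∠ABH = 30°.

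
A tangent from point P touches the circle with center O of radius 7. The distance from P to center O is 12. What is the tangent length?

The tangent, radius, and line from the external point to the center form a right triangle.
The right angle is where the tangent meets the radius.
By the Pythagorean theorem: tangent² + 7² = 12²
tangent² = 144 - 49 = 95
tangent = sqrt(95)

sqrt(95)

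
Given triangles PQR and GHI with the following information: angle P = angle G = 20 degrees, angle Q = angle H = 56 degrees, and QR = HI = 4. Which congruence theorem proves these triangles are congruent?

Consider the given information: angle P = angle G = 20 degrees, angle Q = angle H = 56 degrees, and QR = HI = 4
This is not SSS or HL: SSS requires all three pairs of sides, but we don't have that. HL only applies to right triangles with matching hypotenuse and leg.
The correct criterion is AAS. Two pairs of corresponding angles and a non-included side are equal (Angle-Angle-Side).

AAS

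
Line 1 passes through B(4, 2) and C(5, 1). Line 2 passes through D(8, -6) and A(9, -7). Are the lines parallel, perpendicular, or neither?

Slope of line 1: m1 = (1 - 2)/(5 - 4) = -1/1 = -1
Slope of line 2: m2 = (-7 - -6)/(9 - 8) = -1/1 = -1
m1 = m2, so the lines are parallel.

Parallel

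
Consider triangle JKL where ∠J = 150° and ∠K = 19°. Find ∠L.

The interior angles sum to 180°: angle L = 180 - 150 - 19 = 11°.
The triangle is obtuse (angles 150°, 19°, 11°).

11 degrees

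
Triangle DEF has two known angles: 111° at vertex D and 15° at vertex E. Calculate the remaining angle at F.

The interior angles sum to 180°: angle F = 180 - 111 - 15 = 54°.
The triangle is obtuse (angles 111°, 15°, 54°).

54 degrees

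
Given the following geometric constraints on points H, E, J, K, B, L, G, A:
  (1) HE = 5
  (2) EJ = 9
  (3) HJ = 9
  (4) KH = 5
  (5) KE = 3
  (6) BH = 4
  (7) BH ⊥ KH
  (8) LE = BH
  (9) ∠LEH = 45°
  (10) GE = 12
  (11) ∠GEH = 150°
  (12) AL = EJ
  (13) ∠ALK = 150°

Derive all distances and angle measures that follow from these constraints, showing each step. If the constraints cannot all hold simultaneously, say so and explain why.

The constraints are consistent.

From the given relations:
  LE = BH = 4
  AL = EJ = 9

Step 1: From HE = 5, EL = 4, and ∠HEL = 45°, by the law of cosines:
  HL² = HE² + EL² - 2·HE·EL·cos(45°) = 25 + 16 - 28.28 = 12.72
  HL ≈ 3.57

Step 2: From HE = 5, EG = 12, and ∠HEG = 150°, by the law of cosines:
  HG² = HE² + EG² - 2·HE·EG·cos(150°) = 25 + 144 + 103.9 = 272.9
  HG ≈ 16.52

Step 3: From KH = 5, HB = 4, and ∠KHB = 90°, by the law of cosines:
  KB² = KH² + HB² - 2·KH·HB·cos(90°) = 25 + 16 - 0 = 41
  KB = √41

Step 4: From HE = 5, HJ = 9, EJ = 9, by the inverse law of cosines:
  cos(∠EHJ) = (HE² + HJ² - EJ²) / (2·HE·HJ)
  ∠EHJ = 73.87°

Step 5: From HE = 5, HK = 5, EK = 3, by the inverse law of cosines:
  cos(∠EHK) = (HE² + HK² - EK²) / (2·HE·HK)
  ∠EHK = 34.92°

Step 6: From EH = 5, EJ = 9, HJ = 9, by the inverse law of cosines:
  cos(∠HEJ) = (EH² + EJ² - HJ²) / (2·EH·EJ)
  ∠HEJ = 73.87°

Step 7: From EH = 5, EK = 3, HK = 5, by the inverse law of cosines:
  cos(∠HEK) = (EH² + EK² - HK²) / (2·EH·EK)
  ∠HEK = 72.54°

Step 8: From JE = 9, JH = 9, EH = 5, by the inverse law of cosines:
  cos(∠EJH) = (JE² + JH² - EH²) / (2·JE·JH)
  ∠EJH = 32.26°

Step 9: From KE = 3, KH = 5, EH = 5, by the inverse law of cosines:
  cos(∠EKH) = (KE² + KH² - EH²) / (2·KE·KH)
  ∠EKH = 72.54°

Step 10: From HE = 5, HG = 16.52, EG = 12, by the inverse law of cosines:
  cos(∠EHG) = (HE² + HG² - EG²) / (2·HE·HG)
  ∠EHG = 21.3°

Step 11: From HE = 5, HL = 3.57, EL = 4, by the inverse law of cosines:
  cos(∠EHL) = (HE² + HL² - EL²) / (2·HE·HL)
  ∠EHL = 52.48°

Step 12: From KB = √41, KH = 5, BH = 4, by the inverse law of cosines:
  cos(∠BKH) = (KB² + KH² - BH²) / (2·KB·KH)
  ∠BKH = 38.66°

Step 13: From BH = 4, BK = √41, HK = 5, by the inverse law of cosines:
  cos(∠HBK) = (BH² + BK² - HK²) / (2·BH·BK)
  ∠HBK = 51.34°

Step 14: From LE = 4, LH = 3.57, EH = 5, by the inverse law of cosines:
  cos(∠ELH) = (LE² + LH² - EH²) / (2·LE·LH)
  ∠ELH = 82.52°

Step 15: From GE = 12, GH = 16.52, EH = 5, by the inverse law of cosines:
  cos(∠EGH) = (GE² + GH² - EH²) / (2·GE·GH)
  ∠EGH = 8.7°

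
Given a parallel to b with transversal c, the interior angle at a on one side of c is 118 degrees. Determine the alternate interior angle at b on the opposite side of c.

Alternate interior angles lie on opposite sides of the transversal, between the parallel lines.
By the alternate interior angle theorem, they are equal: 118 degrees.

118 degrees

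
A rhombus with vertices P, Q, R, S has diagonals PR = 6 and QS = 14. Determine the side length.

Half-diagonals are 3 and 7. side = sqrt(3^2 + 7^2) = sqrt(58)

sqrt(58)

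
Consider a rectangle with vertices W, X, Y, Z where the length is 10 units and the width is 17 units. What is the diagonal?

Using the Pythagorean theorem:
d² = 10² + 17² = 100 + 289 = 389
d = sqrt(389)

sqrt(389)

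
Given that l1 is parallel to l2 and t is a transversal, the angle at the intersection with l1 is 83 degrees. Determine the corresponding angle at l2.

Corresponding angles are equal: 83 degrees.

83 degrees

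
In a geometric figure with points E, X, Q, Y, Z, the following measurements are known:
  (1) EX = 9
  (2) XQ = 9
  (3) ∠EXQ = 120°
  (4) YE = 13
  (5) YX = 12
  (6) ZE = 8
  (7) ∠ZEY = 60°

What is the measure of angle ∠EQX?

Step 1: By the law of cosines on triangle QXE: QE² = 9² + 9² − 2·9·9·cos(120°) = 243, so QE = 9·√3.
Step 2: By the inverse law of cosines on triangle EQX: cos(∠EQX) = ((9·√3)² + 9² − 9²) / (2·9·√3·9) = 243/280.59 = 0.866, so ∠EQX = 30°.

Therefore, the measure of angle ∠EQX = 30°.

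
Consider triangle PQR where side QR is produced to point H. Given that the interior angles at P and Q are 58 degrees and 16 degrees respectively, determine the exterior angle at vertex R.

By the exterior angle theorem, an exterior angle of a triangle equals the sum of the two remote interior angles.
Exterior angle = angle P + angle Q
Exterior angle = 58 + 16 = 74 degrees

74 degrees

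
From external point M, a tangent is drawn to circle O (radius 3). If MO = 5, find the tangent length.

The tangent, radius, and line from the external point to the center form a right triangle.
The right angle is where the tangent meets the radius.
By the Pythagorean theorem: tangent² + 3² = 5²
tangent² = 25 - 9 = 16
tangent = 4

4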